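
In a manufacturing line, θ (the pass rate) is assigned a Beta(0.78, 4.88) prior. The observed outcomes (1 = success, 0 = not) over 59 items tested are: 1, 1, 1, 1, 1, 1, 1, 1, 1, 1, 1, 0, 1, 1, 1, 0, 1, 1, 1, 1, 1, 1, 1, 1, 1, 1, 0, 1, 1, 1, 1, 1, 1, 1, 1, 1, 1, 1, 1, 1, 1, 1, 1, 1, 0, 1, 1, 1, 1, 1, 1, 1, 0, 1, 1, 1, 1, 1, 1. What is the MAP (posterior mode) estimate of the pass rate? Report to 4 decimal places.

The Beta prior is conjugate to a Binomial/Bernoulli likelihood; the update adds successes to α and failures to β.
Posterior: Beta(α+k, β+n−k) = Beta(0.78+54, 4.88+5) = Beta(54.78, 9.88).
Mode of Beta(a,b) for a,b>1 is (a−1)/(a+b−2) = 53.78/62.66 = 0.8583.

0.8583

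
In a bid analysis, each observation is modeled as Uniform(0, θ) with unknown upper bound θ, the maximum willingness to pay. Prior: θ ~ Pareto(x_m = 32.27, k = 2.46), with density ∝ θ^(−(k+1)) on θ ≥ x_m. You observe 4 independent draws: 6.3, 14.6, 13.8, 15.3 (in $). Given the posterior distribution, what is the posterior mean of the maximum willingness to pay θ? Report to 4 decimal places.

A Pareto(scale x_m, shape k) prior on the upper bound θ of Uniform(0, θ) is conjugate: posterior is Pareto(max(x_m, max xᵢ), k + n).
Sample maximum = 15.3; prior scale x_m = 32.27 → posterior scale = max = 32.27.
Posterior shape = 2.46 + 4 = 6.46.
E[θ|data] = k·x_m/(k−1) = 6.46·32.27/5.46 = 38.1803.

38.1803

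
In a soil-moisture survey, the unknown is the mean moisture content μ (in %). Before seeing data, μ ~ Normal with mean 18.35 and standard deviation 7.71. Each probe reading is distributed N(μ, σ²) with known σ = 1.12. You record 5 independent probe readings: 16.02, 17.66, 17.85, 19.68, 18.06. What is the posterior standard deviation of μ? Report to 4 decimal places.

0.4998

For Normal data with known variance σ², a Normal(μ₀, σ₀²) prior on μ is conjugate. Posterior precision = 1/σ₀² + n/σ²; posterior mean is the precision-weighted average of μ₀ and x̄.
σ₀² = 7.71² = 59.4441, σ² = 1.12² = 1.2544; σ² + n·σ₀² = 1.2544 + 5·59.4441 = 298.4749.
Posterior precision = 1/σ₀² + n/σ² = 1/59.4441 + 5/1.2544 = (σ² + n·σ₀²)/(σ₀²σ²) = 298.4749/(59.4441·1.2544); posterior variance σₙ² = σ₀²σ²/(σ² + n·σ₀²) = 59.4441·1.2544/298.4749 = 0.249826.
Posterior SD = √σₙ² = √(59.4441·1.2544/298.4749) = 0.4998.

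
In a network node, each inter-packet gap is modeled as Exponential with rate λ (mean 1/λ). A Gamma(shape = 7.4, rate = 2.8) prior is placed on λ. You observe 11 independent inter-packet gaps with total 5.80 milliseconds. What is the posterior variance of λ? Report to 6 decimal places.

0.248783

With a Gamma(shape α, rate β) prior on the exponential rate λ, the posterior after n observations with total T = Σxᵢ is Gamma(α+n, β+T).
Posterior: Gamma(7.4+11, 2.8+5.80) = Gamma(18.4, 8.60).
Var = α/β² = 0.248783.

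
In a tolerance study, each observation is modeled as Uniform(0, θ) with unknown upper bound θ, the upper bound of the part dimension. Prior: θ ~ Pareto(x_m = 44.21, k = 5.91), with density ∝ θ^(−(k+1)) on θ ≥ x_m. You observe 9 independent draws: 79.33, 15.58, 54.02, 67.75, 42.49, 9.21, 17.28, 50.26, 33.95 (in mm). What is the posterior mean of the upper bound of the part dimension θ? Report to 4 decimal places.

85.0331

A Pareto(scale x_m, shape k) prior on the upper bound θ of Uniform(0, θ) is conjugate: posterior is Pareto(max(x_m, max xᵢ), k + n).
Sample maximum = 79.33; prior scale x_m = 44.21 → posterior scale = max = 79.33.
Posterior shape = 5.91 + 9 = 14.91.
E[θ|data] = k·x_m/(k−1) = 14.91·79.33/13.91 = 85.0331.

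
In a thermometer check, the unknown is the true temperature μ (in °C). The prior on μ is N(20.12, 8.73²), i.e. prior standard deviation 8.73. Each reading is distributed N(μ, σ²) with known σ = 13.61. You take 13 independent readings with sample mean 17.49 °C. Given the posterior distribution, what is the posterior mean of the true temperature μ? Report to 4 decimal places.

17.9043

For Normal data with known variance σ², a Normal(μ₀, σ₀²) prior on μ is conjugate. Posterior precision = 1/σ₀² + n/σ²; posterior mean is the precision-weighted average of μ₀ and x̄.
n·x̄ = 13·17.49 = 227.37.
σ₀² = 8.73² = 76.2129, σ² = 13.61² = 185.2321; σ² + n·σ₀² = 185.2321 + 13·76.2129 = 1175.9998.
Posterior mean = (μ₀/σ₀² + n·x̄/σ²)/(1/σ₀² + n/σ²) = (σ²·μ₀ + σ₀²·n·x̄)/(σ² + n·σ₀²) = (185.2321·20.12 + 76.2129·227.37)/1175.9998 = 21055.396925/1175.9998 = 17.9043.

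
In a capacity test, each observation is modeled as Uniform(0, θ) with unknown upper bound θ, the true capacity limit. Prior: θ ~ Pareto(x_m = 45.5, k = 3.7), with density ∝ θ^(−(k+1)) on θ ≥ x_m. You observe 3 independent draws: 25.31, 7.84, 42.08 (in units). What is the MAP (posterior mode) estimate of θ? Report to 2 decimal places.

A Pareto(scale x_m, shape k) prior on the upper bound θ of Uniform(0, θ) is conjugate: posterior is Pareto(max(x_m, max xᵢ), k + n).
Sample maximum = 42.08; prior scale x_m = 45.5 → posterior scale = max = 45.50.
Posterior shape = 3.7 + 3 = 6.7.
The Pareto density is decreasing on [x_m, ∞), so the mode is x_m = 45.50.

45.50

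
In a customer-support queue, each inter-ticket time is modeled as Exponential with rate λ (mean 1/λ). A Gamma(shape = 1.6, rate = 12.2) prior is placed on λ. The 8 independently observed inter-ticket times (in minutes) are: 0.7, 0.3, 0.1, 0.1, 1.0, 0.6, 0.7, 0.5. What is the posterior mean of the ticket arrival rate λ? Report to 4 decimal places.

0.5926

With a Gamma(shape α, rate β) prior on the exponential rate λ, the posterior after n observations with total T = Σxᵢ is Gamma(α+n, β+T).
Sum of observations T = 4.0 minutes; n = 8.
Posterior: Gamma(1.6+8, 12.2+4.0) = Gamma(9.6, 16.2).
Posterior mean of λ = α/β = 9.6/16.2 = 0.5926.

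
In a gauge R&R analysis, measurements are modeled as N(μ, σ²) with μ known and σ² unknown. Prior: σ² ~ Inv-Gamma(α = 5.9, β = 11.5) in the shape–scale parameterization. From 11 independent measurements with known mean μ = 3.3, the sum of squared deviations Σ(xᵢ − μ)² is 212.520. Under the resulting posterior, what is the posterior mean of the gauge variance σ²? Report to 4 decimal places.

11.3231

With known mean μ and an Inverse-Gamma(α, β) prior on σ², the Normal likelihood is conjugate: posterior is Inv-Gamma(α + n/2, β + Σ(xᵢ−μ)²/2).
Posterior: Inv-Gamma(5.9 + 11/2, 11.5 + 212.520/2) = Inv-Gamma(11.40, 117.7600).
E[σ²|data] = β/(α−1) = 117.7600/10.40 = 11.3231.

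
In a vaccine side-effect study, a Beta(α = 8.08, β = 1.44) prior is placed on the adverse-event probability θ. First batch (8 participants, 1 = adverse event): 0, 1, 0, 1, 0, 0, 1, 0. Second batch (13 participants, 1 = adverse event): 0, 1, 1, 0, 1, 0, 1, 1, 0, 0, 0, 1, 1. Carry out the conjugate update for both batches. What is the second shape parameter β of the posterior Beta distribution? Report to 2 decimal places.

12.44

The Beta prior is conjugate to a Binomial/Bernoulli likelihood; the update adds successes to α and failures to β.
After batch 1: Beta(8.08+3, 1.44+5) = Beta(11.08, 6.44).
After batch 2: Beta(11.08+7, 6.44+6) = Beta(18.08, 12.44).
Posterior β = 12.44.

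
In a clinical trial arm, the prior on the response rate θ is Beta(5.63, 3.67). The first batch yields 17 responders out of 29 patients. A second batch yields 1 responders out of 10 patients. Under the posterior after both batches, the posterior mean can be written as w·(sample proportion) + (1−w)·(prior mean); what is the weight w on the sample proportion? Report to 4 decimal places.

The Beta prior is conjugate to a Binomial/Bernoulli likelihood; the update adds successes to α and failures to β.
Total number of patients: n = 29 + 10 = 39.
Posterior mean = (α₀+k)/(α₀+β₀+n) = [n/(α₀+β₀+n)]·(k/n) + [(α₀+β₀)/(α₀+β₀+n)]·α₀/(α₀+β₀), so only n and the prior enter the weight.
The weight on the data is w = n/(α₀+β₀+n) = 39/(5.63+3.67+39) = 39/48.30 = 0.8075.

0.8075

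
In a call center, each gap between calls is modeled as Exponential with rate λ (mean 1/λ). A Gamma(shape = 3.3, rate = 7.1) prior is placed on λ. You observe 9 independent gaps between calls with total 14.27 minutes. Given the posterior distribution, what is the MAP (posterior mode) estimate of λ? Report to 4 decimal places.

0.5288

With a Gamma(shape α, rate β) prior on the exponential rate λ, the posterior after n observations with total T = Σxᵢ is Gamma(α+n, β+T).
Posterior: Gamma(3.3+9, 7.1+14.27) = Gamma(12.3, 21.37).
Mode = (α−1)/β = 0.5288.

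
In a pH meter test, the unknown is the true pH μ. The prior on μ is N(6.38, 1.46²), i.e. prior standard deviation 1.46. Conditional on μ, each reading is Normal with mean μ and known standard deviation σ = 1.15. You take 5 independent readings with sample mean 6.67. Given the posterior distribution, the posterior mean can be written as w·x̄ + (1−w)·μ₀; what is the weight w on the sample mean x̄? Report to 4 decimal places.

For Normal data with known variance σ², a Normal(μ₀, σ₀²) prior on μ is conjugate. Posterior precision = 1/σ₀² + n/σ²; posterior mean is the precision-weighted average of μ₀ and x̄.
σ₀² = 1.46² = 2.1316, σ² = 1.15² = 1.3225. Prior precision 1/σ₀² = 1/2.1316; data precision n/σ² = 5/1.3225.
w = (n/σ²)/(1/σ₀² + n/σ²) = n·σ₀²/(σ² + n·σ₀²) = 5·2.1316/(1.3225 + 5·2.1316) = 10.658/11.9805 = 0.8896.

0.8896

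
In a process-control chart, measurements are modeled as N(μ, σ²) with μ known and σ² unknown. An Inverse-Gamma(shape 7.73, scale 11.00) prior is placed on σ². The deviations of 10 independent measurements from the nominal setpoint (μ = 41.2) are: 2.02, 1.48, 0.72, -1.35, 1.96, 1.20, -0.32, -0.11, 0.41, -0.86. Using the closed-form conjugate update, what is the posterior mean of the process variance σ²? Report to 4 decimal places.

With known mean μ and an Inverse-Gamma(α, β) prior on σ², the Normal likelihood is conjugate: posterior is Inv-Gamma(α + n/2, β + Σ(xᵢ−μ)²/2).
Σ(xᵢ−μ)² = (2.02)² + (1.48)² + (0.72)² + (-1.35)² + (1.96)² + (1.20)² + (-0.32)² + (-0.11)² + (0.41)² + (-0.86)² = 14.9155.
Posterior: Inv-Gamma(7.73 + 10/2, 11.00 + 14.9155/2) = Inv-Gamma(12.73, 18.45775).
E[σ²|data] = β/(α−1) = 18.45775/11.73 = 1.5736.

1.5736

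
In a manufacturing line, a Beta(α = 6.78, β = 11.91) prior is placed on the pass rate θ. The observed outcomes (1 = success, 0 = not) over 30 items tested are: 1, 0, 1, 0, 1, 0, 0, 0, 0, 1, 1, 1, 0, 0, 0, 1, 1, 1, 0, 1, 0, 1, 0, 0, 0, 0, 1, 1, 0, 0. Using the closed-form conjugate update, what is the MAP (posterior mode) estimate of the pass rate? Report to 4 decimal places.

0.4022

The Beta prior is conjugate to a Binomial/Bernoulli likelihood; the update adds successes to α and failures to β.
Posterior: Beta(α+k, β+n−k) = Beta(6.78+13, 11.91+17) = Beta(19.78, 28.91).
Mode of Beta(a,b) for a,b>1 is (a−1)/(a+b−2) = 18.78/46.69 = 0.4022.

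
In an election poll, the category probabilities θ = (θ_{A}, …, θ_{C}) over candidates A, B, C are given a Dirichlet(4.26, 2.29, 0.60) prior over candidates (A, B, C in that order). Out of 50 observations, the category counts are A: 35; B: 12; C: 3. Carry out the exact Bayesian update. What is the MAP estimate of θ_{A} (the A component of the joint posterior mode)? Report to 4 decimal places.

0.7066

The Dirichlet prior is conjugate to the Multinomial likelihood: each posterior αⱼ = prior αⱼ + observed count nⱼ.
Posterior concentration: (39.26, 14.29, 3.60), total = 57.15.
Joint mode component: (α_{A}−1)/(Σα−K) = 38.26/54.15 = 0.7066.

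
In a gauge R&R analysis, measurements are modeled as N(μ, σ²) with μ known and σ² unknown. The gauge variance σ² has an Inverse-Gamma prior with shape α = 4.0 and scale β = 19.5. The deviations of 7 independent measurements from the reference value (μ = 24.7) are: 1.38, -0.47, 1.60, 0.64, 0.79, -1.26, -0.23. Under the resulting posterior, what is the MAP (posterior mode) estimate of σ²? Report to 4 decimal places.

With known mean μ and an Inverse-Gamma(α, β) prior on σ², the Normal likelihood is conjugate: posterior is Inv-Gamma(α + n/2, β + Σ(xᵢ−μ)²/2).
Σ(xᵢ−μ)² = (1.38)² + (-0.47)² + (1.60)² + (0.64)² + (0.79)² + (-1.26)² + (-0.23)² = 7.3595.
Posterior: Inv-Gamma(4.0 + 7/2, 19.5 + 7.3595/2) = Inv-Gamma(7.50, 23.17975).
Mode = β/(α+1) = 23.17975/8.50 = 2.7270.

2.7270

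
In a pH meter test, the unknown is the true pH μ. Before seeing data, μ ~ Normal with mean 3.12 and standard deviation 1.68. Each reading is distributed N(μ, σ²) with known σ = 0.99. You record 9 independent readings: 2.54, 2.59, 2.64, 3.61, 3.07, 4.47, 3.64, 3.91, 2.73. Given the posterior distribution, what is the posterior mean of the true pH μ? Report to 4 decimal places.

For Normal data with known variance σ², a Normal(μ₀, σ₀²) prior on μ is conjugate. Posterior precision = 1/σ₀² + n/σ²; posterior mean is the precision-weighted average of μ₀ and x̄.
Σxᵢ = 2.54 + 2.59 + 2.64 + 3.61 + 3.07 + 4.47 + 3.64 + 3.91 + 2.73 = 29.2, so n·x̄ = 29.2.
σ₀² = 1.68² = 2.8224, σ² = 0.99² = 0.9801; σ² + n·σ₀² = 0.9801 + 9·2.8224 = 26.3817.
Posterior mean = (μ₀/σ₀² + n·x̄/σ²)/(1/σ₀² + n/σ²) = (σ²·μ₀ + σ₀²·n·x̄)/(σ² + n·σ₀²) = (0.9801·3.12 + 2.8224·29.2)/26.3817 = 85.471992/26.3817 = 3.2398.

3.2398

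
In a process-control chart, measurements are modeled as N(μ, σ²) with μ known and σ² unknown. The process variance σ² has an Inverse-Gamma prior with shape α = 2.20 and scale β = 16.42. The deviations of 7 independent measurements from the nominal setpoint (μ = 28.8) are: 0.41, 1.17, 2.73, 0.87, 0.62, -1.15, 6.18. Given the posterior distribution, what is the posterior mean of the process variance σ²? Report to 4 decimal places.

With known mean μ and an Inverse-Gamma(α, β) prior on σ², the Normal likelihood is conjugate: posterior is Inv-Gamma(α + n/2, β + Σ(xᵢ−μ)²/2).
Σ(xᵢ−μ)² = (0.41)² + (1.17)² + (2.73)² + (0.87)² + (0.62)² + (-1.15)² + (6.18)² = 49.6461.
Posterior: Inv-Gamma(2.20 + 7/2, 16.42 + 49.6461/2) = Inv-Gamma(5.70, 41.24305).
E[σ²|data] = β/(α−1) = 41.24305/4.70 = 8.7751.

8.7751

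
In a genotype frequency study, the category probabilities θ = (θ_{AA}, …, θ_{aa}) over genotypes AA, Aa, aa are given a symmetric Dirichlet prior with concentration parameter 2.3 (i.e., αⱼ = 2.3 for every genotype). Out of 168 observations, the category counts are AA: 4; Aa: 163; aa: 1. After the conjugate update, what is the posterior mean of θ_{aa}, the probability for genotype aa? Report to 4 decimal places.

0.0189

The Dirichlet prior is conjugate to the Multinomial likelihood: each posterior αⱼ = prior αⱼ + observed count nⱼ.
Posterior concentration: (6.3, 165.3, 3.3), total = 174.9.
E[θ_{aa}|data] = α_{aa}/Σα = 3.3/174.9 = 0.0189.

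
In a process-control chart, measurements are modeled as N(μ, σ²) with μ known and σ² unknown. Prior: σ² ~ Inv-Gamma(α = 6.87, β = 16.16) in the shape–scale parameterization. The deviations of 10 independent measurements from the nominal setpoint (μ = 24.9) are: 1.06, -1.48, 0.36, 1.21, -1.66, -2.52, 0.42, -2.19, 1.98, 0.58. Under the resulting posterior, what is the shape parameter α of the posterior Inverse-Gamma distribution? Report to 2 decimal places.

11.87

With known mean μ and an Inverse-Gamma(α, β) prior on σ², the Normal likelihood is conjugate: posterior is Inv-Gamma(α + n/2, β + Σ(xᵢ−μ)²/2).
Σ(xᵢ−μ)² = (1.06)² + (-1.48)² + (0.36)² + (1.21)² + (-1.66)² + (-2.52)² + (0.42)² + (-2.19)² + (1.98)² + (0.58)² = 23.2430.
Posterior: Inv-Gamma(6.87 + 10/2, 16.16 + 23.2430/2) = Inv-Gamma(11.87, 27.78150).
Posterior α = 11.87.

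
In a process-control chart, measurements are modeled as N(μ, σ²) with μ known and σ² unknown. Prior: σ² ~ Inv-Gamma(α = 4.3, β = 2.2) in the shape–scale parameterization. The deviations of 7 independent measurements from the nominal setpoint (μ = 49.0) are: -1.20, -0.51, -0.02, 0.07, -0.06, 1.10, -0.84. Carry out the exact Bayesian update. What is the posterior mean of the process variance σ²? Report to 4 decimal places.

With known mean μ and an Inverse-Gamma(α, β) prior on σ², the Normal likelihood is conjugate: posterior is Inv-Gamma(α + n/2, β + Σ(xᵢ−μ)²/2).
Σ(xᵢ−μ)² = (-1.20)² + (-0.51)² + (-0.02)² + (0.07)² + (-0.06)² + (1.10)² + (-0.84)² = 3.6246.
Posterior: Inv-Gamma(4.3 + 7/2, 2.2 + 3.6246/2) = Inv-Gamma(7.80, 4.01230).
E[σ²|data] = β/(α−1) = 4.01230/6.80 = 0.5900.

0.5900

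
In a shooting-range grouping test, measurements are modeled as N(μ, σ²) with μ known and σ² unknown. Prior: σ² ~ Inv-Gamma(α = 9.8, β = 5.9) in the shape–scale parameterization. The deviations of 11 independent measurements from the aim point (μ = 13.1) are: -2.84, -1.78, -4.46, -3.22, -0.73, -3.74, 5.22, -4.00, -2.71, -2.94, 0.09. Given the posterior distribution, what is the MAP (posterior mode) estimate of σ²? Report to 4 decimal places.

3.8975

With known mean μ and an Inverse-Gamma(α, β) prior on σ², the Normal likelihood is conjugate: posterior is Inv-Gamma(α + n/2, β + Σ(xᵢ−μ)²/2).
Σ(xᵢ−μ)² = (-2.84)² + (-1.78)² + (-4.46)² + (-3.22)² + (-0.73)² + (-3.74)² + (5.22)² + (-4.00)² + (-2.71)² + (-2.94)² + (0.09)² = 115.2587.
Posterior: Inv-Gamma(9.8 + 11/2, 5.9 + 115.2587/2) = Inv-Gamma(15.30, 63.52935).
Mode = β/(α+1) = 63.52935/16.30 = 3.8975.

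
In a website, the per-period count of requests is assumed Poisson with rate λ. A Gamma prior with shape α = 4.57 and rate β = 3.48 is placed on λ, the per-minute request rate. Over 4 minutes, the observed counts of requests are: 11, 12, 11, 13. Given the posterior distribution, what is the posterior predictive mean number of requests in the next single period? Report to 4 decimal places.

6.8944

With a Gamma(shape α, rate β) prior, the Poisson likelihood is conjugate: the posterior is Gamma(α + ΣXᵢ, β + n).
Sum of counts S = 47 over n = 4 minutes.
Posterior: Gamma(α+S, β+n) = Gamma(4.57+47, 3.48+4) = Gamma(51.57, 7.48).
The predictive distribution for one future period is NegBinom with mean α/β = 6.8944.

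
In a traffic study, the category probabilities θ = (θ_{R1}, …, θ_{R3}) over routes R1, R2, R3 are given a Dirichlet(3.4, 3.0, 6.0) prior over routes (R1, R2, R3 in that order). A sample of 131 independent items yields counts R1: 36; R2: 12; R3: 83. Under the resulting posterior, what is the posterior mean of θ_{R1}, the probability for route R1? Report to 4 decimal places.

The Dirichlet prior is conjugate to the Multinomial likelihood: each posterior αⱼ = prior αⱼ + observed count nⱼ.
Posterior concentration: (39.4, 15.0, 89.0), total = 143.4.
E[θ_{R1}|data] = α_{R1}/Σα = 39.4/143.4 = 0.2748.

0.2748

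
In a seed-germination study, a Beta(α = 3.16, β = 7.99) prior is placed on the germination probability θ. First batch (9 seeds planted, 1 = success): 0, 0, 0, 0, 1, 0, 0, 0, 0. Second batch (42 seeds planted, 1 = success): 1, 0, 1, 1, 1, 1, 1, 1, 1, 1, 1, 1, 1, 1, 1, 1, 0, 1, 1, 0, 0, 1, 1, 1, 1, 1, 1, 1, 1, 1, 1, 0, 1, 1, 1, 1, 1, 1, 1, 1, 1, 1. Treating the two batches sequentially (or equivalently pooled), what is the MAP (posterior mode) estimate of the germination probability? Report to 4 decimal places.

0.6677

The Beta prior is conjugate to a Binomial/Bernoulli likelihood; the update adds successes to α and failures to β.
After batch 1: Beta(3.16+1, 7.99+8) = Beta(4.16, 15.99).
After batch 2: Beta(4.16+37, 15.99+5) = Beta(41.16, 20.99).
Mode of Beta(a,b) for a,b>1 is (a−1)/(a+b−2) = 40.16/60.15 = 0.6677.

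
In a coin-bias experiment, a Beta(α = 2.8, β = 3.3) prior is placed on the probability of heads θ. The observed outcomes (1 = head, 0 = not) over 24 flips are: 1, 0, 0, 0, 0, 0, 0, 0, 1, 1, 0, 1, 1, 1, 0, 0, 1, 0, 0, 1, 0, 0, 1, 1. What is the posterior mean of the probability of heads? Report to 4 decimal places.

The Beta prior is conjugate to a Binomial/Bernoulli likelihood; the update adds successes to α and failures to β.
Posterior: Beta(α+k, β+n−k) = Beta(2.8+10, 3.3+14) = Beta(12.8, 17.3).
Posterior mean = α/(α+β) = 12.8/30.1 = 0.4252.

0.4252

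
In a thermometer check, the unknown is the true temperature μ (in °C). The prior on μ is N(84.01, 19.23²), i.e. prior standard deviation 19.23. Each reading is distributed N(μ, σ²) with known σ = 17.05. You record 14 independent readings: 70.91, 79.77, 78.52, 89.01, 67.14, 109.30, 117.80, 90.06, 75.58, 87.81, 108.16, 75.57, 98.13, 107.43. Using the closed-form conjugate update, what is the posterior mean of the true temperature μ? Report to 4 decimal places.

For Normal data with known variance σ², a Normal(μ₀, σ₀²) prior on μ is conjugate. Posterior precision = 1/σ₀² + n/σ²; posterior mean is the precision-weighted average of μ₀ and x̄.
Σxᵢ = 70.91 + 79.77 + 78.52 + 89.01 + 67.14 + 109.30 + 117.80 + 90.06 + 75.58 + 87.81 + 108.16 + 75.57 + 98.13 + 107.43 = 1255.19, so n·x̄ = 1255.19.
σ₀² = 19.23² = 369.7929, σ² = 17.05² = 290.7025; σ² + n·σ₀² = 290.7025 + 14·369.7929 = 5467.8031.
Posterior mean = (μ₀/σ₀² + n·x̄/σ²)/(1/σ₀² + n/σ²) = (σ²·μ₀ + σ₀²·n·x̄)/(σ² + n·σ₀²) = (290.7025·84.01 + 369.7929·1255.19)/5467.8031 = 488582.267176/5467.8031 = 89.3562.

89.3562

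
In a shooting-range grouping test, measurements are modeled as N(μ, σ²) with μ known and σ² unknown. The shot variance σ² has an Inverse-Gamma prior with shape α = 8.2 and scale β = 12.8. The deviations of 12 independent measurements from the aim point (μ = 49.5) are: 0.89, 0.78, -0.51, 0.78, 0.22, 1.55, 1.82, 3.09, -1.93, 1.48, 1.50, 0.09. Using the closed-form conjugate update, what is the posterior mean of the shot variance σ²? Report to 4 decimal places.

With known mean μ and an Inverse-Gamma(α, β) prior on σ², the Normal likelihood is conjugate: posterior is Inv-Gamma(α + n/2, β + Σ(xᵢ−μ)²/2).
Σ(xᵢ−μ)² = (0.89)² + (0.78)² + (-0.51)² + (0.78)² + (0.22)² + (1.55)² + (1.82)² + (3.09)² + (-1.93)² + (1.48)² + (1.50)² + (0.09)² = 25.7538.
Posterior: Inv-Gamma(8.2 + 12/2, 12.8 + 25.7538/2) = Inv-Gamma(14.20, 25.67690).
E[σ²|data] = β/(α−1) = 25.67690/13.20 = 1.9452.

1.9452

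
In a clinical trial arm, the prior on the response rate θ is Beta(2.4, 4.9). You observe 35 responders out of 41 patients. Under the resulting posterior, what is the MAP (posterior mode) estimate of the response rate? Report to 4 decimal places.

0.7862

The Beta prior is conjugate to a Binomial/Bernoulli likelihood; the update adds successes to α and failures to β.
Posterior: Beta(α+k, β+n−k) = Beta(2.4+35, 4.9+6) = Beta(37.4, 10.9).
Mode of Beta(a,b) for a,b>1 is (a−1)/(a+b−2) = 36.4/46.3 = 0.7862.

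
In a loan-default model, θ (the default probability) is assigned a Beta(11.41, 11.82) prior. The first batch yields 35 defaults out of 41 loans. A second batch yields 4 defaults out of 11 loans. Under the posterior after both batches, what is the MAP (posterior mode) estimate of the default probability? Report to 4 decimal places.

0.6747

The Beta prior is conjugate to a Binomial/Bernoulli likelihood; the update adds successes to α and failures to β.
After batch 1: Beta(11.41+35, 11.82+6) = Beta(46.41, 17.82).
After batch 2: Beta(46.41+4, 17.82+7) = Beta(50.41, 24.82).
Mode of Beta(a,b) for a,b>1 is (a−1)/(a+b−2) = 49.41/73.23 = 0.6747.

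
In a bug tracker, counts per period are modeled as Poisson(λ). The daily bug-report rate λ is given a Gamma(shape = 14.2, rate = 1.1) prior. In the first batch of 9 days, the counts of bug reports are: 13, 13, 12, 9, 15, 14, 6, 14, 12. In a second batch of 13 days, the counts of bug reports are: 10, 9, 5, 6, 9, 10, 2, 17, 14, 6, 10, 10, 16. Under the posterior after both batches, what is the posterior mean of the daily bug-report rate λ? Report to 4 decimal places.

10.6580

With a Gamma(shape α, rate β) prior, the Poisson likelihood is conjugate: the posterior is Gamma(α + ΣXᵢ, β + n).
Batch 1: sum of counts S = 108 over n = 9 days.
After batch 1: Gamma(α+S, β+n) = Gamma(14.2+108, 1.1+9) = Gamma(122.2, 10.1).
Batch 2: sum of counts S = 124 over n = 13 days.
After batch 2: Gamma(α+S, β+n) = Gamma(122.2+124, 10.1+13) = Gamma(246.2, 23.1).
Posterior mean = α/β = 246.2/23.1 = 10.6580.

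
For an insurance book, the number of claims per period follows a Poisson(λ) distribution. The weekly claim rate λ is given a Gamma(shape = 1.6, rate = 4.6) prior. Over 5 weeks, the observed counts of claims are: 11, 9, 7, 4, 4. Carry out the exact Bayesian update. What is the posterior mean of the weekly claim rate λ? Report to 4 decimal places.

With a Gamma(shape α, rate β) prior, the Poisson likelihood is conjugate: the posterior is Gamma(α + ΣXᵢ, β + n).
Sum of counts S = 35 over n = 5 weeks.
Posterior: Gamma(α+S, β+n) = Gamma(1.6+35, 4.6+5) = Gamma(36.6, 9.6).
Posterior mean = α/β = 36.6/9.6 = 3.8125.

3.8125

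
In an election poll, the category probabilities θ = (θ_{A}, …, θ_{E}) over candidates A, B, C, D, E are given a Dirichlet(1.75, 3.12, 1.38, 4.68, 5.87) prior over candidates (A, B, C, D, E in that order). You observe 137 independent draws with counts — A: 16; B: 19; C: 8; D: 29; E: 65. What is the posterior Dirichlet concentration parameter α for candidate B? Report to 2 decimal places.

22.12

The Dirichlet prior is conjugate to the Multinomial likelihood: each posterior αⱼ = prior αⱼ + observed count nⱼ.
Posterior concentration: (17.75, 22.12, 9.38, 33.68, 70.87), total = 153.80.
α_{B} = 3.12 + 19 = 22.12.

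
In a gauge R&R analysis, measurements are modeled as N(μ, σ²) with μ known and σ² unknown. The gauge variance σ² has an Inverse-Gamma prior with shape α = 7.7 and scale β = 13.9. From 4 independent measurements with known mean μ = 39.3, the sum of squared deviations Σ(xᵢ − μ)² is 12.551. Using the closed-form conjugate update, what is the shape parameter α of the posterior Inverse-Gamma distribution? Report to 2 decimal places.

With known mean μ and an Inverse-Gamma(α, β) prior on σ², the Normal likelihood is conjugate: posterior is Inv-Gamma(α + n/2, β + Σ(xᵢ−μ)²/2).
Posterior: Inv-Gamma(7.7 + 4/2, 13.9 + 12.551/2) = Inv-Gamma(9.70, 20.1755).
Posterior α = 9.70.

9.70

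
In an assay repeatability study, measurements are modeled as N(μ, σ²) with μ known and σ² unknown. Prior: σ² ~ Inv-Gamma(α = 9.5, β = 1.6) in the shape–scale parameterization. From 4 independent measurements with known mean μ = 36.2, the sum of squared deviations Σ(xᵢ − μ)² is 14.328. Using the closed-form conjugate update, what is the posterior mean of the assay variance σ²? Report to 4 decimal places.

With known mean μ and an Inverse-Gamma(α, β) prior on σ², the Normal likelihood is conjugate: posterior is Inv-Gamma(α + n/2, β + Σ(xᵢ−μ)²/2).
Posterior: Inv-Gamma(9.5 + 4/2, 1.6 + 14.328/2) = Inv-Gamma(11.50, 8.7640).
E[σ²|data] = β/(α−1) = 8.7640/10.50 = 0.8347.

0.8347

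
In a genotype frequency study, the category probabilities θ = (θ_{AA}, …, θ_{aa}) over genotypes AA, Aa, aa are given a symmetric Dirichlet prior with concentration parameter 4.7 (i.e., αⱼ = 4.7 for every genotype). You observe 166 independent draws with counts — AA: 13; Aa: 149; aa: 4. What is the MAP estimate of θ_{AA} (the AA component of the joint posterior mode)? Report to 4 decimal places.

The Dirichlet prior is conjugate to the Multinomial likelihood: each posterior αⱼ = prior αⱼ + observed count nⱼ.
Posterior concentration: (17.7, 153.7, 8.7), total = 180.1.
Joint mode component: (α_{AA}−1)/(Σα−K) = 16.7/177.1 = 0.0943.

0.0943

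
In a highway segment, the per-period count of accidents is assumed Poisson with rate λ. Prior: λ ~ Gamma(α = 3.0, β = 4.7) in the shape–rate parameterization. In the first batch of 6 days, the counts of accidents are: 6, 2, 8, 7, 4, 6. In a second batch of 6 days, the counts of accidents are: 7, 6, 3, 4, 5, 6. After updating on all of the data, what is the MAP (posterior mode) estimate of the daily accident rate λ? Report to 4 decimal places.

3.9521

With a Gamma(shape α, rate β) prior, the Poisson likelihood is conjugate: the posterior is Gamma(α + ΣXᵢ, β + n).
Batch 1: sum of counts S = 33 over n = 6 days.
After batch 1: Gamma(α+S, β+n) = Gamma(3.0+33, 4.7+6) = Gamma(36.0, 10.7).
Batch 2: sum of counts S = 31 over n = 6 days.
After batch 2: Gamma(α+S, β+n) = Gamma(36.0+31, 10.7+6) = Gamma(67.0, 16.7).
Mode of Gamma(α,β) for α≥1 is (α−1)/β = 66.0/16.7 = 3.9521.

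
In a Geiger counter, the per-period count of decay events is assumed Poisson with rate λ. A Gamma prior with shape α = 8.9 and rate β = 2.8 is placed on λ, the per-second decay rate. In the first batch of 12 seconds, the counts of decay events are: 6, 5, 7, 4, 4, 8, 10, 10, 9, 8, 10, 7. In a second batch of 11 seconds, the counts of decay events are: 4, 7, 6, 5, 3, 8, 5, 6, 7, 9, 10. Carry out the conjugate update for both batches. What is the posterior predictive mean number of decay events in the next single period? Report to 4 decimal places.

With a Gamma(shape α, rate β) prior, the Poisson likelihood is conjugate: the posterior is Gamma(α + ΣXᵢ, β + n).
Batch 1: sum of counts S = 88 over n = 12 seconds.
After batch 1: Gamma(α+S, β+n) = Gamma(8.9+88, 2.8+12) = Gamma(96.9, 14.8).
Batch 2: sum of counts S = 70 over n = 11 seconds.
After batch 2: Gamma(α+S, β+n) = Gamma(96.9+70, 14.8+11) = Gamma(166.9, 25.8).
The predictive distribution for one future period is NegBinom with mean α/β = 6.4690.

6.4690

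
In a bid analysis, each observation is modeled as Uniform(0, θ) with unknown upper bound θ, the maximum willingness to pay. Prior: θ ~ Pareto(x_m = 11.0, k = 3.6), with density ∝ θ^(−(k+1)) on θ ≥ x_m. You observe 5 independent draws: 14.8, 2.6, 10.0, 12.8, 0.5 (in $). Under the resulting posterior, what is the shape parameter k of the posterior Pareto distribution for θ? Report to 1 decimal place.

8.6

A Pareto(scale x_m, shape k) prior on the upper bound θ of Uniform(0, θ) is conjugate: posterior is Pareto(max(x_m, max xᵢ), k + n).
Sample maximum = 14.8; prior scale x_m = 11.0 → posterior scale = max = 14.8.
Posterior shape = 3.6 + 5 = 8.6.
Posterior shape k = 8.6.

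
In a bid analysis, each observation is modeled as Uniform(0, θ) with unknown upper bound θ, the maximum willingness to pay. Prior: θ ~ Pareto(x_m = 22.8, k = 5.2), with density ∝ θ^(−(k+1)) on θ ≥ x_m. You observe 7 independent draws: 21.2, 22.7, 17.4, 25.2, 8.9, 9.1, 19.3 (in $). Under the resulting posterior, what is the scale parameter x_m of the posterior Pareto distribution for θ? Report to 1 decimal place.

A Pareto(scale x_m, shape k) prior on the upper bound θ of Uniform(0, θ) is conjugate: posterior is Pareto(max(x_m, max xᵢ), k + n).
Sample maximum = 25.2; prior scale x_m = 22.8 → posterior scale = max = 25.2.
Posterior shape = 5.2 + 7 = 12.2.
Posterior scale x_m = 25.2.

25.2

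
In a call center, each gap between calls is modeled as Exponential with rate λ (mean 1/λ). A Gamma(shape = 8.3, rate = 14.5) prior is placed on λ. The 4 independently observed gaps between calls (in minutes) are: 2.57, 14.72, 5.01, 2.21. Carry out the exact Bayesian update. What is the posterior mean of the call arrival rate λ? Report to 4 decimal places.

0.3153

With a Gamma(shape α, rate β) prior on the exponential rate λ, the posterior after n observations with total T = Σxᵢ is Gamma(α+n, β+T).
Sum of observations T = 24.51 minutes; n = 4.
Posterior: Gamma(8.3+4, 14.5+24.51) = Gamma(12.3, 39.01).
Posterior mean of λ = α/β = 12.3/39.01 = 0.3153.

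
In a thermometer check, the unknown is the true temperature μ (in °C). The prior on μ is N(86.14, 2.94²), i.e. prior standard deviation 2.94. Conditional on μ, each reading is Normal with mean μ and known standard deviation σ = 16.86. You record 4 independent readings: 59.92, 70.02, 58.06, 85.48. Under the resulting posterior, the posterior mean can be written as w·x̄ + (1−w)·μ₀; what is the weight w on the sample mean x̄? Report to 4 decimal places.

For Normal data with known variance σ², a Normal(μ₀, σ₀²) prior on μ is conjugate. Posterior precision = 1/σ₀² + n/σ²; posterior mean is the precision-weighted average of μ₀ and x̄.
σ₀² = 2.94² = 8.6436, σ² = 16.86² = 284.2596. Prior precision 1/σ₀² = 1/8.6436; data precision n/σ² = 4/284.2596.
w = (n/σ²)/(1/σ₀² + n/σ²) = n·σ₀²/(σ² + n·σ₀²) = 4·8.6436/(284.2596 + 4·8.6436) = 34.5744/318.834 = 0.1084.

0.1084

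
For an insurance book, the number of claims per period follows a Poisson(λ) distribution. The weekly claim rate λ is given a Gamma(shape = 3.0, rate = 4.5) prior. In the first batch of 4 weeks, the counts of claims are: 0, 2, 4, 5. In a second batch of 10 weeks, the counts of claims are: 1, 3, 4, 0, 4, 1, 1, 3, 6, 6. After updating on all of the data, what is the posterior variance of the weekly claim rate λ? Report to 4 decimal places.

With a Gamma(shape α, rate β) prior, the Poisson likelihood is conjugate: the posterior is Gamma(α + ΣXᵢ, β + n).
Batch 1: sum of counts S = 11 over n = 4 weeks.
After batch 1: Gamma(α+S, β+n) = Gamma(3.0+11, 4.5+4) = Gamma(14.0, 8.5).
Batch 2: sum of counts S = 29 over n = 10 weeks.
After batch 2: Gamma(α+S, β+n) = Gamma(14.0+29, 8.5+10) = Gamma(43.0, 18.5).
Var = α/β² = 43.0/18.5² = 0.1256.

0.1256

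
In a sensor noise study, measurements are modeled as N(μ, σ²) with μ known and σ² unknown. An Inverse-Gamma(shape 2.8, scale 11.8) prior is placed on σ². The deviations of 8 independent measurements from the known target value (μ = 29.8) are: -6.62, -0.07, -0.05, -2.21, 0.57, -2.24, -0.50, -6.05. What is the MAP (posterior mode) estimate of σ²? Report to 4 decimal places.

With known mean μ and an Inverse-Gamma(α, β) prior on σ², the Normal likelihood is conjugate: posterior is Inv-Gamma(α + n/2, β + Σ(xᵢ−μ)²/2).
Σ(xᵢ−μ)² = (-6.62)² + (-0.07)² + (-0.05)² + (-2.21)² + (0.57)² + (-2.24)² + (-0.50)² + (-6.05)² = 90.9109.
Posterior: Inv-Gamma(2.8 + 8/2, 11.8 + 90.9109/2) = Inv-Gamma(6.80, 57.25545).
Mode = β/(α+1) = 57.25545/7.80 = 7.3404.

7.3404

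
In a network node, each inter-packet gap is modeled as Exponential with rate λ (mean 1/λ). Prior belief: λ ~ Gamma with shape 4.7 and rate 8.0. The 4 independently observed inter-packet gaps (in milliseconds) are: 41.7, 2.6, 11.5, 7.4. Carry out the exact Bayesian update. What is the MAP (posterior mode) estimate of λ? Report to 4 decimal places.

0.1081

With a Gamma(shape α, rate β) prior on the exponential rate λ, the posterior after n observations with total T = Σxᵢ is Gamma(α+n, β+T).
Sum of observations T = 63.2 milliseconds; n = 4.
Posterior: Gamma(4.7+4, 8.0+63.2) = Gamma(8.7, 71.2).
Mode = (α−1)/β = 0.1081.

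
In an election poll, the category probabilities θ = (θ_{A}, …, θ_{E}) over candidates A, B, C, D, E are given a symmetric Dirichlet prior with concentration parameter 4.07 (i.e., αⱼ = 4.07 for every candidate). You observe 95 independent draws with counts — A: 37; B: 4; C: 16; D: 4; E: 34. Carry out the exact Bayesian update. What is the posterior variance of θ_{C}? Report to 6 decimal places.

The Dirichlet prior is conjugate to the Multinomial likelihood: each posterior αⱼ = prior αⱼ + observed count nⱼ.
Posterior concentration: (41.07, 8.07, 20.07, 8.07, 38.07), total = 115.35.
Var[θ_j] = α_j(Σα−α_j)/((Σα)²(Σα+1)) = 20.07·95.28/(115.35²·116.35) = 0.001235.

0.001235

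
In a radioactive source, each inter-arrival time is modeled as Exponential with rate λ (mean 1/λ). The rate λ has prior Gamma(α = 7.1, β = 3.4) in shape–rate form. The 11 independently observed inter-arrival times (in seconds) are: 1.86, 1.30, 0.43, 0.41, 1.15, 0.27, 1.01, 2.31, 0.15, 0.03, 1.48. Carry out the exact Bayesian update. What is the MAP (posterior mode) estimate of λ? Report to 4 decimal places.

1.2391

With a Gamma(shape α, rate β) prior on the exponential rate λ, the posterior after n observations with total T = Σxᵢ is Gamma(α+n, β+T).
Sum of observations T = 10.40 seconds; n = 11.
Posterior: Gamma(7.1+11, 3.4+10.40) = Gamma(18.1, 13.80).
Mode = (α−1)/β = 1.2391.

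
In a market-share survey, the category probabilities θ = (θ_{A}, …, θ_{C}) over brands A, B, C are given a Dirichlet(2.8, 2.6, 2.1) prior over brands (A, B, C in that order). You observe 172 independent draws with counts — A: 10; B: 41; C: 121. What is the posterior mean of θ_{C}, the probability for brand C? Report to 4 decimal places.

0.6858

The Dirichlet prior is conjugate to the Multinomial likelihood: each posterior αⱼ = prior αⱼ + observed count nⱼ.
Posterior concentration: (12.8, 43.6, 123.1), total = 179.5.
E[θ_{C}|data] = α_{C}/Σα = 123.1/179.5 = 0.6858.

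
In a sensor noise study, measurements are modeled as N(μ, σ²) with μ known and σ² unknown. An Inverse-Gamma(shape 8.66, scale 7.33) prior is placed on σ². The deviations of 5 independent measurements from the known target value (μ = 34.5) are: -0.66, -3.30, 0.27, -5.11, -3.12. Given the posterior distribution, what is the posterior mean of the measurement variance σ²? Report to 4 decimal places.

With known mean μ and an Inverse-Gamma(α, β) prior on σ², the Normal likelihood is conjugate: posterior is Inv-Gamma(α + n/2, β + Σ(xᵢ−μ)²/2).
Σ(xᵢ−μ)² = (-0.66)² + (-3.30)² + (0.27)² + (-5.11)² + (-3.12)² = 47.2450.
Posterior: Inv-Gamma(8.66 + 5/2, 7.33 + 47.2450/2) = Inv-Gamma(11.16, 30.95250).
E[σ²|data] = β/(α−1) = 30.95250/10.16 = 3.0465.

3.0465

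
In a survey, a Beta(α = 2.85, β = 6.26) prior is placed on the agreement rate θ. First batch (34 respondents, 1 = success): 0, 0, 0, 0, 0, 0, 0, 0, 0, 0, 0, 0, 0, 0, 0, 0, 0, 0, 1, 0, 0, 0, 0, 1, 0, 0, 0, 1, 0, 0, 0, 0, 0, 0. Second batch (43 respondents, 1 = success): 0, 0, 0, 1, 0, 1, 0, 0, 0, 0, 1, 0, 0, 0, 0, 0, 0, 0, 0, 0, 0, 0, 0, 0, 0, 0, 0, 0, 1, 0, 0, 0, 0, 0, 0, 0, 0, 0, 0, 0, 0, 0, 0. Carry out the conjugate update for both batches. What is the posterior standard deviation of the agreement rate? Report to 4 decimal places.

0.0341

The Beta prior is conjugate to a Binomial/Bernoulli likelihood; the update adds successes to α and failures to β.
After batch 1: Beta(2.85+3, 6.26+31) = Beta(5.85, 37.26).
After batch 2: Beta(5.85+4, 37.26+39) = Beta(9.85, 76.26).
Var = αβ/((α+β)²(α+β+1)) = 9.85·76.26/(86.11²·87.11) = 0.00116294; SD = √0.00116294 = 0.0341.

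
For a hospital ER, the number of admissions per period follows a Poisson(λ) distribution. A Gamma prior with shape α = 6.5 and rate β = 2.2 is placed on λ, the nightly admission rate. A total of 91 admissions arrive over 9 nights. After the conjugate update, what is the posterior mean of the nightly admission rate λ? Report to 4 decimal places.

With a Gamma(shape α, rate β) prior, the Poisson likelihood is conjugate: the posterior is Gamma(α + ΣXᵢ, β + n).
Posterior: Gamma(α+S, β+n) = Gamma(6.5+91, 2.2+9) = Gamma(97.5, 11.2).
Posterior mean = α/β = 97.5/11.2 = 8.7054.

8.7054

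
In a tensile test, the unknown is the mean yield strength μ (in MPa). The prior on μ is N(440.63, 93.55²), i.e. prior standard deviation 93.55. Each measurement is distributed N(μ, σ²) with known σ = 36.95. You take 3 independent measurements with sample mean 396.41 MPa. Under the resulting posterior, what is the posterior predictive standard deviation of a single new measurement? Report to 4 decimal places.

For Normal data with known variance σ², a Normal(μ₀, σ₀²) prior on μ is conjugate. Posterior precision = 1/σ₀² + n/σ²; posterior mean is the precision-weighted average of μ₀ and x̄.
σ₀² = 93.55² = 8751.6025, σ² = 36.95² = 1365.3025; σ² + n·σ₀² = 1365.3025 + 3·8751.6025 = 27620.11.
Posterior precision = 1/σ₀² + n/σ² = 1/8751.6025 + 3/1365.3025 = (σ² + n·σ₀²)/(σ₀²σ²) = 27620.11/(8751.6025·1365.3025); posterior variance σₙ² = σ₀²σ²/(σ² + n·σ₀²) = 8751.6025·1365.3025/27620.11 = 432.604532.
Predictive variance for one new observation = σₙ² + σ² = 8751.6025·1365.3025/27620.11 + 1365.3025 = σ²·(σ₀² + 27620.11)/27620.11 = 1365.3025·36371.7125/27620.11 = 1797.907032; SD = √(1365.3025·36371.7125/27620.11) = 42.4017.

42.4017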